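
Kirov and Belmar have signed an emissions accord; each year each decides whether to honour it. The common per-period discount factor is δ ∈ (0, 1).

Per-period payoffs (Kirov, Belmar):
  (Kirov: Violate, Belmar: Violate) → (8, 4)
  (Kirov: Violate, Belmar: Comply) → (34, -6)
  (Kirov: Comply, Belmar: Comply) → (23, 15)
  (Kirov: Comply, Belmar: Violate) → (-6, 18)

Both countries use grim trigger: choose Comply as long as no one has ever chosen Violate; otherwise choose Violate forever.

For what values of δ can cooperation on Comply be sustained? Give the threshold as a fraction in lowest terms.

11/26

Kirov's threshold: (34−23)/(34−8) = 11/26.
Belmar's threshold: (18−15)/(18−4) = 3/14.
11/26 > 3/14, so Kirov binds and δ* = 11/26.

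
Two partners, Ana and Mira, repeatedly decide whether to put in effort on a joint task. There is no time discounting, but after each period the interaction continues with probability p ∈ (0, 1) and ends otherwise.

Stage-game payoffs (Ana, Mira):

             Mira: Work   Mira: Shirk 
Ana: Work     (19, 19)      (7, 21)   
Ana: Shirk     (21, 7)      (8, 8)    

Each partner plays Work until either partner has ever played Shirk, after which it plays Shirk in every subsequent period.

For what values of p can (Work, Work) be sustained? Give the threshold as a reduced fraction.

2/13

With no time discounting, the continuation probability p plays the role of the discount factor.
Grim-trigger IC: 19/(1−p) ≥ 21 + 8p/(1−p) ⇒ p ≥ (21−19)/(21−8) = 2/13.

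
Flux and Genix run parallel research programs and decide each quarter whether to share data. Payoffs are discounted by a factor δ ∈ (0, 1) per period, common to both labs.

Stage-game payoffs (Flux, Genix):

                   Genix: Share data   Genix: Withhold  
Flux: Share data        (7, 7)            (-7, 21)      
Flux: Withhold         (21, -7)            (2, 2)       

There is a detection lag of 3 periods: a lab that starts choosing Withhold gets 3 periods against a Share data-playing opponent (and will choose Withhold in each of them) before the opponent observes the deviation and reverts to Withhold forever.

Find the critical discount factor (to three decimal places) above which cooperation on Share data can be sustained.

0.903

Deviating for the 3 undetected periods gains 21−7 = 14 per period over cooperation, then loses 7−2 = 5 per period forever once punishment starts.
Gain: 14(1 + δ + … + δ^2); loss: 5·δ^3/(1−δ).
No profitable deviation ⇔ 14(1−δ^3) ≤ 5·δ^3, i.e. δ^3 ≥ 14/(14+5) = 14/19.
Hence δ ≥ (14/19)^(1/3) ≈ 0.903.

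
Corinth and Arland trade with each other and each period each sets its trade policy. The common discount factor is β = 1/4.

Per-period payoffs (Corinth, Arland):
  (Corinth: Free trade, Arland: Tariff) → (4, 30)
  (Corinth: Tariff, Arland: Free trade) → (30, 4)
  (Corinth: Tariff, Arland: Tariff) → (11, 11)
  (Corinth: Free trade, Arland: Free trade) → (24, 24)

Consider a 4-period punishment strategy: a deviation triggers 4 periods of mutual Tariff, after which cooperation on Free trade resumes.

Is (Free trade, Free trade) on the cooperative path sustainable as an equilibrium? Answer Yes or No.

A one-shot deviation gives 30 now, then 11 for 4 periods, then back to 24.
Gain from deviating: (30−24) today; loss: (24−11) in each of the next 4 periods.
No-deviation condition: (24−11)(β+…+β^4) ≥ 30−24, i.e. β+…+β^4 ≥ 6/13.
At β = 1/4: β+…+β^4 = 0.3320 < 0.4615.
So cooperation is not sustainable.

No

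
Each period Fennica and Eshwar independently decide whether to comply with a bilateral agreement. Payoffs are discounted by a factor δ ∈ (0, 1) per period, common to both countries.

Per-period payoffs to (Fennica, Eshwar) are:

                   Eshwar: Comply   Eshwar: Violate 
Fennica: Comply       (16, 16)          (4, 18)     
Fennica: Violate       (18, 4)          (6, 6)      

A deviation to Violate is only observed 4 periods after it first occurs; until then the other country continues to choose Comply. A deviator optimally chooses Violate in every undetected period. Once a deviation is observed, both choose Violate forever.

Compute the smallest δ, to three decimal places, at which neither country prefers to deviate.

0.639

The best deviation is to choose Violate for all 4 undetected periods, earning 18 each, then 6 forever once detected.
Deviation value: 18(1−δ^4)/(1−δ) + 6δ^4/(1−δ); cooperation value: 16/(1−δ).
IC: 16 ≥ 18(1−δ^4) + 6δ^4 = 18 − 12δ^4.
So δ^4 ≥ 2/12 = 1/6, giving δ ≥ (1/6)^(1/4) ≈ 0.639.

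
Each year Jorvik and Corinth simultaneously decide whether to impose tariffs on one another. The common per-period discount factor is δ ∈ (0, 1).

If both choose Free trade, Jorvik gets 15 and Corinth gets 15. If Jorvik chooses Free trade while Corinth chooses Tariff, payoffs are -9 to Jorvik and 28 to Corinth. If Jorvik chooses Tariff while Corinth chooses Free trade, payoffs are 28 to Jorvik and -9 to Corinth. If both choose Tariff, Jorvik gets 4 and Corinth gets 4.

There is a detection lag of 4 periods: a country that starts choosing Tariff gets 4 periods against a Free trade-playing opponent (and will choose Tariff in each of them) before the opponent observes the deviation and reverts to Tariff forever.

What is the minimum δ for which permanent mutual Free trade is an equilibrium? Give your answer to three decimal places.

0.858

Deviating for the 4 undetected periods gains 28−15 = 13 per period over cooperation, then loses 15−4 = 11 per period forever once punishment starts.
Gain: 13(1 + δ + … + δ^3); loss: 11·δ^4/(1−δ).
No profitable deviation ⇔ 13(1−δ^4) ≤ 11·δ^4, i.e. δ^4 ≥ 13/(13+11) = 13/24.
Hence δ ≥ (13/24)^(1/4) ≈ 0.858.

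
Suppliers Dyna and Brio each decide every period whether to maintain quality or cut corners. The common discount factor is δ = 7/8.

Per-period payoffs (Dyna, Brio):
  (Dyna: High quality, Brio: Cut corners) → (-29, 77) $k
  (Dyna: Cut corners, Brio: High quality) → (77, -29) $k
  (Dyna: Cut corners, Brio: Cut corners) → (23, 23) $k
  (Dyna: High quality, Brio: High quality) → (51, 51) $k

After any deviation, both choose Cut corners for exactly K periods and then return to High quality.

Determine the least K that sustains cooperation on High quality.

2

No profitable deviation requires (51−23)(δ+…+δ^K) ≥ 77−51, i.e. δ+…+δ^K ≥ 13/14 ≈ 0.9286.
With δ = 7/8, the partial sums are K=1: 0.8750, K=2: 1.6406.
K = 2 is the first length at which the sum reaches 0.9286.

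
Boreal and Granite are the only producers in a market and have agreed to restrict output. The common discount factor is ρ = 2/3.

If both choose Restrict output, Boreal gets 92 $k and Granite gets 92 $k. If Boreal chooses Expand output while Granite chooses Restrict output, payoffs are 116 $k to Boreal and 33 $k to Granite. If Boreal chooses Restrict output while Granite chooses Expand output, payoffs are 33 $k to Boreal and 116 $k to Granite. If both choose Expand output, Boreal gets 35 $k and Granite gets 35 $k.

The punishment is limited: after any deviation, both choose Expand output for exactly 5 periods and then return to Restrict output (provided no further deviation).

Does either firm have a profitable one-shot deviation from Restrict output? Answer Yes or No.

Comparing payoff streams over the 6 periods until play realigns: cooperate → 92(1+ρ+…+ρ^5); deviate → 116 + 35(ρ+…+ρ^5).
Cooperation is sustained iff (92−35)(ρ+…+ρ^5) ≥ 116−92.
ρ+…+ρ^5 = 2/3·(1−(2/3)^5)/(1−2/3) = 1.7366, and (116−92)/(92−35) = 0.4211.
1.7366 ≥ 0.4211, so cooperation is sustainable.

No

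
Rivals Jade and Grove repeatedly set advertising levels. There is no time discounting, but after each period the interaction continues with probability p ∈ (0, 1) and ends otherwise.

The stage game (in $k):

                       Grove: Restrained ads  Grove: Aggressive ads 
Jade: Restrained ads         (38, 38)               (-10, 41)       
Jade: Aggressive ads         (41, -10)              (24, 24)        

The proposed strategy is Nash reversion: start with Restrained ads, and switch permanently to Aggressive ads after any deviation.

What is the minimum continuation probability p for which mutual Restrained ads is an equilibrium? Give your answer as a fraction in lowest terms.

Expected cooperation value is 38 + p·38 + p²·38 + … = 38/(1−p); deviation gives 41 + p·24/(1−p).
38 ≥ 41(1−p) + 24p ⇒ 17p ≥ 3 ⇒ p ≥ 3/17.

3/17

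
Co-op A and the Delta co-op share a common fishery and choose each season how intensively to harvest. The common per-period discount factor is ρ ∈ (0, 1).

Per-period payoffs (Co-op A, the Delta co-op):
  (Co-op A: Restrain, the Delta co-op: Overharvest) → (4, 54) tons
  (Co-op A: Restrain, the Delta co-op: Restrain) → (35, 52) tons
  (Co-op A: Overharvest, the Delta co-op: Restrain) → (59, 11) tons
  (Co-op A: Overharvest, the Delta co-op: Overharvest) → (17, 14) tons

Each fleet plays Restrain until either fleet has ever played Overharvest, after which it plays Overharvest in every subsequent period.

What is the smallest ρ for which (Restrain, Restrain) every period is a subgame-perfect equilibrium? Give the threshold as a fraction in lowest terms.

For Co-op A: deviation gain 59−35 = 24, per-period punishment loss 35−17 = 18. IC gives ρ ≥ 24/42 = 4/7.
For the Delta co-op: gain 2, loss 38 per period, so ρ ≥ 2/40 = 1/20.
The tighter constraint is Co-op A's, so cooperation needs ρ ≥ 4/7.

4/7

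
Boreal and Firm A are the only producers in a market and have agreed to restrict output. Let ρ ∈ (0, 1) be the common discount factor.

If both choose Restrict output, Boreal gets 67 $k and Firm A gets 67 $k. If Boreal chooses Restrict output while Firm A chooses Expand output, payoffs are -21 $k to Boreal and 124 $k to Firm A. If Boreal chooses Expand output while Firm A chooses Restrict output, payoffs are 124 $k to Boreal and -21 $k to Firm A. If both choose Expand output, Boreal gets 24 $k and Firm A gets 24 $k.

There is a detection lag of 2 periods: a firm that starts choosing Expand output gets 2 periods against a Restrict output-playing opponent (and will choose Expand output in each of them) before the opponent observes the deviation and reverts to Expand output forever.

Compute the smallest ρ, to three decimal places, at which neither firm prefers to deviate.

Deviating for the 2 undetected periods gains 124−67 = 57 per period over cooperation, then loses 67−24 = 43 per period forever once punishment starts.
Gain: 57(1 + ρ + … + ρ^1); loss: 43·ρ^2/(1−ρ).
No profitable deviation ⇔ 57(1−ρ^2) ≤ 43·ρ^2, i.e. ρ^2 ≥ 57/(57+43) = 57/100.
Hence ρ ≥ (57/100)^(1/2) ≈ 0.755.

0.755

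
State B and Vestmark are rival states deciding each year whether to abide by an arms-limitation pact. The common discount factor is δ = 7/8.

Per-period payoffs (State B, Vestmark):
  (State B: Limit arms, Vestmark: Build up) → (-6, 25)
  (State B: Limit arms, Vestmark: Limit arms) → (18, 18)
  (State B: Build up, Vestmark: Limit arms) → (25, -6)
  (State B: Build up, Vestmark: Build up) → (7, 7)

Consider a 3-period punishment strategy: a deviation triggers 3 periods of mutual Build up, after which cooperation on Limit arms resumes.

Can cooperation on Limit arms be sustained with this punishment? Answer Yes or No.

Comparing payoff streams over the 4 periods until play realigns: cooperate → 18(1+δ+…+δ^3); deviate → 25 + 7(δ+…+δ^3).
Cooperation is sustained iff (18−7)(δ+…+δ^3) ≥ 25−18.
δ+…+δ^3 = 7/8·(1−(7/8)^3)/(1−7/8) = 2.3105, and (25−18)/(18−7) = 0.6364.
2.3105 ≥ 0.6364, so cooperation is sustainable.

Yes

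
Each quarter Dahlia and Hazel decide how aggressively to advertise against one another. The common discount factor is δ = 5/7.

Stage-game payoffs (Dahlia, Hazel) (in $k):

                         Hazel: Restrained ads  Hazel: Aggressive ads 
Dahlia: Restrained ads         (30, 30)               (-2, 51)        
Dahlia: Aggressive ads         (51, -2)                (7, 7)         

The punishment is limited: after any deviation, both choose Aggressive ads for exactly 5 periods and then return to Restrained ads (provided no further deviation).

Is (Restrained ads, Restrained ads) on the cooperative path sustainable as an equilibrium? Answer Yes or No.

IC: δ+…+δ^5 ≥ (51−30)/(30−7) = 21/23.
At δ = 5/7: partial sum = 2.0352 ≥ 0.9130. Cooperation sustainable.

Yes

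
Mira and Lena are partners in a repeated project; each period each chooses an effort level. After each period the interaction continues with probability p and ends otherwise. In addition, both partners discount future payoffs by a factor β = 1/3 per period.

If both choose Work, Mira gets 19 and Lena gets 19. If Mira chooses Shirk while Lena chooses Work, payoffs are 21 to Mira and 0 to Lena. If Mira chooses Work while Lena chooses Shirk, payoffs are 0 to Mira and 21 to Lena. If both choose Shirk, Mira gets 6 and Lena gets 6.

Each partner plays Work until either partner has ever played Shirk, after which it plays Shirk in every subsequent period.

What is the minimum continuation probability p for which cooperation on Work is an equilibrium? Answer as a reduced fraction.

2/5

Expected continuation weight on next period's payoff is β·p = 1/3·p, which plays the role of the discount factor.
Cooperation requires 1/3·p ≥ (21−19)/(21−6) = 2/15, hence p ≥ 2/5.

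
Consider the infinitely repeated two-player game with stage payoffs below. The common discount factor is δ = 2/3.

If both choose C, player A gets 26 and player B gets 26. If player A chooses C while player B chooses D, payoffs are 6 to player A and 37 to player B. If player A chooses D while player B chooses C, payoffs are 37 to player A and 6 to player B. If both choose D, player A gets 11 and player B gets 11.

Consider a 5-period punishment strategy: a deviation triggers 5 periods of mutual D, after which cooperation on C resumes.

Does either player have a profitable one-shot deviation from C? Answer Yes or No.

Comparing payoff streams over the 6 periods until play realigns: cooperate → 26(1+δ+…+δ^5); deviate → 37 + 11(δ+…+δ^5).
Cooperation is sustained iff (26−11)(δ+…+δ^5) ≥ 37−26.
δ+…+δ^5 = 2/3·(1−(2/3)^5)/(1−2/3) = 1.7366, and (37−26)/(26−11) = 0.7333.
1.7366 ≥ 0.7333, so cooperation is sustainable.

No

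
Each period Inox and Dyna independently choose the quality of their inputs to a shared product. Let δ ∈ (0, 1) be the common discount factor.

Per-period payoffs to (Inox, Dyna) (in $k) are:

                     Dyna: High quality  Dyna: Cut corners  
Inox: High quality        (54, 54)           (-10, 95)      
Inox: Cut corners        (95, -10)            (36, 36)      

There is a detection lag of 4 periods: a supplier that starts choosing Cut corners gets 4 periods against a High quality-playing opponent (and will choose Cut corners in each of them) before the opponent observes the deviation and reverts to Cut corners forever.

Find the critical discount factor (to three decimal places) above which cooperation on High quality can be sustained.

A deviator earns 95 for 4 periods, then 36 forever; cooperating earns 54 forever. Multiplying the IC by (1−δ):
54 ≥ 95(1−δ^4) + 36δ^4, so 59·δ^4 ≥ 41 and δ^4 ≥ 41/59.
δ ≥ (41/59)^(1/4) ≈ 0.913.

0.913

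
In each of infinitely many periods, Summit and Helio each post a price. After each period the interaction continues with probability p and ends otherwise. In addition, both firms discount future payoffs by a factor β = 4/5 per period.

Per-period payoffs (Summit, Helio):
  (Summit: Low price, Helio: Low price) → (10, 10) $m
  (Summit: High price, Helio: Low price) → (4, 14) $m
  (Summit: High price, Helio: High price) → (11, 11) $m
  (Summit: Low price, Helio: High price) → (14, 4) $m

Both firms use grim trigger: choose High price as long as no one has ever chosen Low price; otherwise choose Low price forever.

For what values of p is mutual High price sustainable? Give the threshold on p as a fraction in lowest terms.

15/16

With continuation probability p and discount β, the effective per-period discount factor is βp.
Grim-trigger IC: βp ≥ (14−11)/(14−10) = 3/4.
So p ≥ (3/4)/(4/5) = 15/16.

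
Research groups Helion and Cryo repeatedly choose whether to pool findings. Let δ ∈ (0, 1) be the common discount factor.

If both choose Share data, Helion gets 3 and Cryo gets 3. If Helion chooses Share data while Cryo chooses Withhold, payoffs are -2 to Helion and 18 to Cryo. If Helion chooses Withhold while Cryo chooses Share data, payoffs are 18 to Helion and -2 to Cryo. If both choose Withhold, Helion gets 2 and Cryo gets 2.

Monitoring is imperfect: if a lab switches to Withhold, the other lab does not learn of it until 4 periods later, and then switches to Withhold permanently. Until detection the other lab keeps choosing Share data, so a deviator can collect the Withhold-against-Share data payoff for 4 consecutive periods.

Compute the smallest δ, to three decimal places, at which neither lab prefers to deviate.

0.984

Deviating for the 4 undetected periods gains 18−3 = 15 per period over cooperation, then loses 3−2 = 1 per period forever once punishment starts.
Gain: 15(1 + δ + … + δ^3); loss: 1·δ^4/(1−δ).
No profitable deviation ⇔ 15(1−δ^4) ≤ 1·δ^4, i.e. δ^4 ≥ 15/(15+1) = 15/16.
Hence δ ≥ (15/16)^(1/4) ≈ 0.984.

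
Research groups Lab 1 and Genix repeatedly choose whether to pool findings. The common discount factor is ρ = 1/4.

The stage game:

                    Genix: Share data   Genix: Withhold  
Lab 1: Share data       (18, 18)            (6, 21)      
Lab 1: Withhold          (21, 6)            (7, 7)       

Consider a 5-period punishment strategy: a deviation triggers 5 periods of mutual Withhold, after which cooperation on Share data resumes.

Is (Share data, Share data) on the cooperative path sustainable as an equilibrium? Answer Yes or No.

A one-shot deviation gives 21 now, then 7 for 5 periods, then back to 18.
Gain from deviating: (21−18) today; loss: (18−7) in each of the next 5 periods.
No-deviation condition: (18−7)(ρ+…+ρ^5) ≥ 21−18, i.e. ρ+…+ρ^5 ≥ 3/11.
At ρ = 1/4: ρ+…+ρ^5 = 0.3330 ≥ 0.2727.
So cooperation is sustainable.

Yes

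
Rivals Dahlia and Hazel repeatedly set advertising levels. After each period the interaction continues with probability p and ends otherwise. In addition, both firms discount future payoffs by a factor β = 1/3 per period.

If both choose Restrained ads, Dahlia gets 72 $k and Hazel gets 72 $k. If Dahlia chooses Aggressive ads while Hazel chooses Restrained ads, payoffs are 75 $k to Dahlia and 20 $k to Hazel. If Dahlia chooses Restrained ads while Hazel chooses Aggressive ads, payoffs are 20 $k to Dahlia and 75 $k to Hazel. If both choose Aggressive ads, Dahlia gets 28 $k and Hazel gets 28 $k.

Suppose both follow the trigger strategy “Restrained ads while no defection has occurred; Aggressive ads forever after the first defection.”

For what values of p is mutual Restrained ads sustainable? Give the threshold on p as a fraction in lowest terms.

9/47

Expected continuation weight on next period's payoff is β·p = 1/3·p, which plays the role of the discount factor.
Cooperation requires 1/3·p ≥ (75−72)/(75−28) = 3/47, hence p ≥ 9/47.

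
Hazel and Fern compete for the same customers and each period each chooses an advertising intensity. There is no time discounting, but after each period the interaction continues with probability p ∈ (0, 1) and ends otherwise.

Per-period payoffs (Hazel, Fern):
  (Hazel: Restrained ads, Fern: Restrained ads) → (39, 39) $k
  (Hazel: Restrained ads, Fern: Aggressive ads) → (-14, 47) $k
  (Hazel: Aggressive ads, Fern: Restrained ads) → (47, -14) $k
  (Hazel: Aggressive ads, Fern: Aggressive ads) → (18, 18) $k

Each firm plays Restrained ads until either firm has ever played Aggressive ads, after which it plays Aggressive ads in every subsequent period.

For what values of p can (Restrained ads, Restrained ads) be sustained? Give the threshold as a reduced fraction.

Expected cooperation value is 39 + p·39 + p²·39 + … = 39/(1−p); deviation gives 47 + p·18/(1−p).
39 ≥ 47(1−p) + 18p ⇒ 29p ≥ 8 ⇒ p ≥ 8/29.

8/29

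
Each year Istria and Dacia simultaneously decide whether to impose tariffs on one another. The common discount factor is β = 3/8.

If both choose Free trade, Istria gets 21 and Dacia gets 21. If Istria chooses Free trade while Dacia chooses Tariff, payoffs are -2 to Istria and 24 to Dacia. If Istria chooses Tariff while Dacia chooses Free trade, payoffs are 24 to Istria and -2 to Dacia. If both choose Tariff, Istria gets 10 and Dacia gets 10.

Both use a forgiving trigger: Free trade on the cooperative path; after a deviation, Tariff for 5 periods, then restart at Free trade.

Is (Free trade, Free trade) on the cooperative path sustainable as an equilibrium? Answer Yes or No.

Yes

A one-shot deviation gives 24 now, then 10 for 5 periods, then back to 21.
Gain from deviating: (24−21) today; loss: (21−10) in each of the next 5 periods.
No-deviation condition: (21−10)(β+…+β^5) ≥ 24−21, i.e. β+…+β^5 ≥ 3/11.
At β = 3/8: β+…+β^5 = 0.5956 ≥ 0.2727.
So cooperation is sustainable.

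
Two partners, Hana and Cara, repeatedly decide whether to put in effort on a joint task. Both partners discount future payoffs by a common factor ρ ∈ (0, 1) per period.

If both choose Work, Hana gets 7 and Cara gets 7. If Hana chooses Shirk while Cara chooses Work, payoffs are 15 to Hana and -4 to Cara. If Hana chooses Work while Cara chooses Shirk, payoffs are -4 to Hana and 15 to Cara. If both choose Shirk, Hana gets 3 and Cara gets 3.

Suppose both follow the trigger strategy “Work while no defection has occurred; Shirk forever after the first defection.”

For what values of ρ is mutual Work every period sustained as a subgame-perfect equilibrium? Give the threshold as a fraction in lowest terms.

Under grim trigger the critical discount factor is (T−C)/(T−P) with T = 15, C = 7, P = 3.
ρ* = (15−7)/(15−3) = 8/12 = 2/3.

2/3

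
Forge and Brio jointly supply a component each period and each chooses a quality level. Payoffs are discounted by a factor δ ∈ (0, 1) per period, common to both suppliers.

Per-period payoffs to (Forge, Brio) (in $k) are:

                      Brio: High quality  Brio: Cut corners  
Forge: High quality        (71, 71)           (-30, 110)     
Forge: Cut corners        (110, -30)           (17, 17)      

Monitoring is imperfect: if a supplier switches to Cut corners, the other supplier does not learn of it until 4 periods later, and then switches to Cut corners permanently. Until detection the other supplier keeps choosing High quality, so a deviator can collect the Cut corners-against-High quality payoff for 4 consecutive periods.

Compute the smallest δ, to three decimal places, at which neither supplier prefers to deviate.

0.805

Deviating for the 4 undetected periods gains 110−71 = 39 per period over cooperation, then loses 71−17 = 54 per period forever once punishment starts.
Gain: 39(1 + δ + … + δ^3); loss: 54·δ^4/(1−δ).
No profitable deviation ⇔ 39(1−δ^4) ≤ 54·δ^4, i.e. δ^4 ≥ 39/(39+54) = 13/31.
Hence δ ≥ (13/31)^(1/4) ≈ 0.805.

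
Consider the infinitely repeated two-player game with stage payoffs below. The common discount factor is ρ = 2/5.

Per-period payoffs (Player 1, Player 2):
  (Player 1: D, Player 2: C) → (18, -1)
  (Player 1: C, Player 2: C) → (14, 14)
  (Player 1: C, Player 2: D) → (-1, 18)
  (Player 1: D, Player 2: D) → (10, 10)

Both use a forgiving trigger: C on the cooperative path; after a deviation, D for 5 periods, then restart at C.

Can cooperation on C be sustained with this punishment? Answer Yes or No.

No

A one-shot deviation gives 18 now, then 10 for 5 periods, then back to 14.
Gain from deviating: (18−14) today; loss: (14−10) in each of the next 5 periods.
No-deviation condition: (14−10)(ρ+…+ρ^5) ≥ 18−14, i.e. ρ+…+ρ^5 ≥ 1.
At ρ = 2/5: ρ+…+ρ^5 = 0.6598 < 1.0000.
So cooperation is not sustainable.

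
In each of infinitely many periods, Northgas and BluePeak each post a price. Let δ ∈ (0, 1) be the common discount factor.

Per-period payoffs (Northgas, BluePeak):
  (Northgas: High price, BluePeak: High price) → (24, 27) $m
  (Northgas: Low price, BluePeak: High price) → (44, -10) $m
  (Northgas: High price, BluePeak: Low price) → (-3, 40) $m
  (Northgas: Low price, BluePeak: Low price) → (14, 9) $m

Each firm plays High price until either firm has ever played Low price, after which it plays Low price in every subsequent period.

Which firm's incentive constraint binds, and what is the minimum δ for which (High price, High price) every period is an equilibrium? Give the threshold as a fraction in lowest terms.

For Northgas: deviation gain 44−24 = 20, per-period punishment loss 24−14 = 10. IC gives δ ≥ 20/30 = 2/3.
For BluePeak: gain 13, loss 18 per period, so δ ≥ 13/31.
The tighter constraint is Northgas's, so cooperation needs δ ≥ 2/3.

Northgas; δ ≥ 2/3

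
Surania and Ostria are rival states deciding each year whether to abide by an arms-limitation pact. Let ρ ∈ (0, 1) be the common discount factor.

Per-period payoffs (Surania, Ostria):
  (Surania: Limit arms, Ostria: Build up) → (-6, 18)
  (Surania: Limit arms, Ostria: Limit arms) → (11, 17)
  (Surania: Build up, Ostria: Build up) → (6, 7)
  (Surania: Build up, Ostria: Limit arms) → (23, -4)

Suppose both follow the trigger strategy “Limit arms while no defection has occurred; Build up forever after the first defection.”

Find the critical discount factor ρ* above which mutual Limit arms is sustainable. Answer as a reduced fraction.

12/17

Surania's threshold: (23−11)/(23−6) = 12/17.
Ostria's threshold: (18−17)/(18−7) = 1/11.
12/17 > 1/11, so Surania binds and ρ* = 12/17.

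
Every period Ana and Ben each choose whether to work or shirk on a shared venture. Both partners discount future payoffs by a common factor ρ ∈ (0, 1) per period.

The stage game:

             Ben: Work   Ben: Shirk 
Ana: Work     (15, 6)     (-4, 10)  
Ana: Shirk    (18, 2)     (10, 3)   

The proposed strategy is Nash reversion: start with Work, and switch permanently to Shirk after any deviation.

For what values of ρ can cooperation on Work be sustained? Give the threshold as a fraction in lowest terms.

4/7

For Ana: deviation gain 18−15 = 3, per-period punishment loss 15−10 = 5. IC gives ρ ≥ 3/8.
For Ben: gain 4, loss 3 per period, so ρ ≥ 4/7.
The tighter constraint is Ben's, so cooperation needs ρ ≥ 4/7.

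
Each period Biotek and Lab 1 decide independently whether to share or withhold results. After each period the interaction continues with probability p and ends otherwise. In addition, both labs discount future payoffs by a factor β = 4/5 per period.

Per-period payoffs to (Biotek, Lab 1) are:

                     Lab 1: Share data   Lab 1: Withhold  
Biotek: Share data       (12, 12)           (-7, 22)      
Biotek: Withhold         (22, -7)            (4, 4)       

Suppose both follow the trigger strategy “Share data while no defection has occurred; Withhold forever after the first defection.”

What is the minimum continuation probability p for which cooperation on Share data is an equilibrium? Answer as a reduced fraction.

Expected continuation weight on next period's payoff is β·p = 4/5·p, which plays the role of the discount factor.
Cooperation requires 4/5·p ≥ (22−12)/(22−4) = 5/9, hence p ≥ 25/36.

25/36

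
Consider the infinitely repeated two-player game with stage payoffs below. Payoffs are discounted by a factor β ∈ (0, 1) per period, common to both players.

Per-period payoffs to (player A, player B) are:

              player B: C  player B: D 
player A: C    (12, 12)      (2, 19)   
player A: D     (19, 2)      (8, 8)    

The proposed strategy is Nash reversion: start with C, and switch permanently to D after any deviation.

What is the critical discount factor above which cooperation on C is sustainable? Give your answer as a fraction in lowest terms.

Under grim trigger the critical discount factor is (T−C)/(T−P) with T = 19, C = 12, P = 8.
β* = (19−12)/(19−8) = 7/11.

7/11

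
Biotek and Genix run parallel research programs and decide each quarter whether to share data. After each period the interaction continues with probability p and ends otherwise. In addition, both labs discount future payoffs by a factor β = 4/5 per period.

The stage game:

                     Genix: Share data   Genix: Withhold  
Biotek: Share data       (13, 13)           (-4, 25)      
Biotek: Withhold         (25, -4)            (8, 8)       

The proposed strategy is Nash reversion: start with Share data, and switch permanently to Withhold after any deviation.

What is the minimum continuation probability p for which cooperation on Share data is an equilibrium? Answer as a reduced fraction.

With continuation probability p and discount β, the effective per-period discount factor is βp.
Grim-trigger IC: βp ≥ (25−13)/(25−8) = 12/17.
So p ≥ (12/17)/(4/5) = 15/17.

15/17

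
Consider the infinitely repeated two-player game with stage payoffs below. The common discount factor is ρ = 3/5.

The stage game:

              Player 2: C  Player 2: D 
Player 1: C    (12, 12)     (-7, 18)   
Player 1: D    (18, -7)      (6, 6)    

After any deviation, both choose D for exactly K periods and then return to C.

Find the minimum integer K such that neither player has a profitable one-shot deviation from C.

No profitable deviation requires (12−6)(ρ+…+ρ^K) ≥ 18−12, i.e. ρ+…+ρ^K ≥ 1 ≈ 1.0000.
With ρ = 3/5, the partial sums are K=1: 0.6000, K=2: 0.9600, K=3: 1.1760.
K = 3 is the first length at which the sum reaches 1.0000.

3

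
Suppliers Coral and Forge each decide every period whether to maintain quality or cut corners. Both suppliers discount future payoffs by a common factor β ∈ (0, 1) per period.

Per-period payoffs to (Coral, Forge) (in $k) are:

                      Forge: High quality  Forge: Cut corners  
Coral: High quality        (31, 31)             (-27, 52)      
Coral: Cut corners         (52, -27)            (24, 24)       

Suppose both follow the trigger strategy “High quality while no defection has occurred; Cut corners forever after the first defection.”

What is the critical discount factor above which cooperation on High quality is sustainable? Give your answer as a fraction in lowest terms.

3/4

Cooperation forever yields 31 each period: 31/(1−β).
Deviating yields 52 once, then 24 forever: 52 + 24β/(1−β).
No profitable deviation requires 31/(1−β) ≥ 52 + 24β/(1−β).
Multiplying by (1−β): 31 ≥ 52(1−β) + 24β = 52 − 28β.
So 28β ≥ 21, i.e. β ≥ 21/28 = 3/4.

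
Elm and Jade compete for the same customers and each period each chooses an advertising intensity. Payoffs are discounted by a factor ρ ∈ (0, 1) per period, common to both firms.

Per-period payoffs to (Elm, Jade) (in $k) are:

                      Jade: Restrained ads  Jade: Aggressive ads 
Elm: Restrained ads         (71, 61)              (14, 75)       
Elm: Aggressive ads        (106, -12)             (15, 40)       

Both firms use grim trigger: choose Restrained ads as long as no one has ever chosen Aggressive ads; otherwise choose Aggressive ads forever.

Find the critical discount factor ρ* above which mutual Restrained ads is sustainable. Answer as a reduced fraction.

2/5

Elm's threshold: (106−71)/(106−15) = 5/13.
Jade's threshold: (75−61)/(75−40) = 2/5.
5/13 < 2/5, so Jade binds and ρ* = 2/5.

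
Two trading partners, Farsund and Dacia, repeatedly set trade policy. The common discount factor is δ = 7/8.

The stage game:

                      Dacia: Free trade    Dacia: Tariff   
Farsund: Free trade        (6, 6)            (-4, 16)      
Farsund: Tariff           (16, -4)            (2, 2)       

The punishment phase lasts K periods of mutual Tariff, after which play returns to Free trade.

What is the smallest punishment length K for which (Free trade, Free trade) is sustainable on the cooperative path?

No profitable deviation requires (6−2)(δ+…+δ^K) ≥ 16−6, i.e. δ+…+δ^K ≥ 5/2 ≈ 2.5000.
With δ = 7/8, the partial sums are K=1: 0.8750, K=2: 1.6406, K=3: 2.3105, K=4: 2.8967.
K = 4 is the first length at which the sum reaches 2.5000.

4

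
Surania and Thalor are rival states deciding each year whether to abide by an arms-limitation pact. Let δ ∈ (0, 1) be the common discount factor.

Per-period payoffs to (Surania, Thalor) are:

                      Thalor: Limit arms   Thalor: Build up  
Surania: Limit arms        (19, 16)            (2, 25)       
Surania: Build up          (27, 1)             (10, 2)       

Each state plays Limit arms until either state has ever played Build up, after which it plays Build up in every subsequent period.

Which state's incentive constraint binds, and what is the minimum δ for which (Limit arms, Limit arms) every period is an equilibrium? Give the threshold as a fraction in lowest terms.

Surania; δ ≥ 8/17

For Surania: deviation gain 27−19 = 8, per-period punishment loss 19−10 = 9. IC gives δ ≥ 8/17.
For Thalor: gain 9, loss 14 per period, so δ ≥ 9/23.
The tighter constraint is Surania's, so cooperation needs δ ≥ 8/17.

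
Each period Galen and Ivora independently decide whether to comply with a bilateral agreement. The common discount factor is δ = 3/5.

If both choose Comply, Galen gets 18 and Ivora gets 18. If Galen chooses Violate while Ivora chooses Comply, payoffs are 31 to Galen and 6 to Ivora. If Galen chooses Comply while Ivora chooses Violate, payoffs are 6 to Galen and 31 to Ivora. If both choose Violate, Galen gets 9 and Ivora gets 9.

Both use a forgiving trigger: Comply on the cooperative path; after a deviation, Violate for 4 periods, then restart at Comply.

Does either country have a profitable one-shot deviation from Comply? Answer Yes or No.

Yes

IC: δ+…+δ^4 ≥ (31−18)/(18−9) = 13/9.
At δ = 3/5: partial sum = 1.3056 < 1.4444. Cooperation not sustainable.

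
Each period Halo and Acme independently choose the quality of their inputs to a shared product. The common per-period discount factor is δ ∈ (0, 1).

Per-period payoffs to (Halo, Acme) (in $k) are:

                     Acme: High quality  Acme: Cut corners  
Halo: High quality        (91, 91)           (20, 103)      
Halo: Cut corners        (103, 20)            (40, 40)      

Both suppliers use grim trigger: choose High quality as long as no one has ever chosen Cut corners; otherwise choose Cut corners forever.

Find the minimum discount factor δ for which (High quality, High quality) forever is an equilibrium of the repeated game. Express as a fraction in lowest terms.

91/(1−δ) ≥ 103 + 40δ/(1−δ)
91 ≥ 103 − 63δ
δ ≥ 12/63 = 4/21.

4/21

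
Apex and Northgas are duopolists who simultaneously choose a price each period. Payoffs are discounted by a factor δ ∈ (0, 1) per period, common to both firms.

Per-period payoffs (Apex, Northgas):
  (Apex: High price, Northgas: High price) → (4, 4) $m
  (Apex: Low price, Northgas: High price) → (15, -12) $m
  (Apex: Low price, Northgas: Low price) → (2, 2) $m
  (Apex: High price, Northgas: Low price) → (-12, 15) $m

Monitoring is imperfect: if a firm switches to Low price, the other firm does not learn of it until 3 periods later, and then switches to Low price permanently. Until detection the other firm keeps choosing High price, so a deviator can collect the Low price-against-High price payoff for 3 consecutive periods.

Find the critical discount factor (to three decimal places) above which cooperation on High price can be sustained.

A deviator earns 15 for 3 periods, then 2 forever; cooperating earns 4 forever. Multiplying the IC by (1−δ):
4 ≥ 15(1−δ^3) + 2δ^3, so 13·δ^3 ≥ 11 and δ^3 ≥ 11/13.
δ ≥ (11/13)^(1/3) ≈ 0.946.

0.946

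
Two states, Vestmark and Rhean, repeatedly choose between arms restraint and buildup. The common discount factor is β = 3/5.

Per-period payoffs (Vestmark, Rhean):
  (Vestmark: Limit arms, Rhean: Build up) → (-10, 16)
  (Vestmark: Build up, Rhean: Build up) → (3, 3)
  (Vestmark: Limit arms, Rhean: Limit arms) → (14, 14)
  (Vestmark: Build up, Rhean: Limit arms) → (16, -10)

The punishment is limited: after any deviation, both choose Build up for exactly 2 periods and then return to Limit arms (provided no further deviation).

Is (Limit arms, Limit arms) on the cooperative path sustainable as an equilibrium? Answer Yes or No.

Yes

Comparing payoff streams over the 3 periods until play realigns: cooperate → 14(1+β+…+β^2); deviate → 16 + 3(β+…+β^2).
Cooperation is sustained iff (14−3)(β+…+β^2) ≥ 16−14.
β+…+β^2 = 3/5·(1−(3/5)^2)/(1−3/5) = 0.9600, and (16−14)/(14−3) = 0.1818.
0.9600 ≥ 0.1818, so cooperation is sustainable.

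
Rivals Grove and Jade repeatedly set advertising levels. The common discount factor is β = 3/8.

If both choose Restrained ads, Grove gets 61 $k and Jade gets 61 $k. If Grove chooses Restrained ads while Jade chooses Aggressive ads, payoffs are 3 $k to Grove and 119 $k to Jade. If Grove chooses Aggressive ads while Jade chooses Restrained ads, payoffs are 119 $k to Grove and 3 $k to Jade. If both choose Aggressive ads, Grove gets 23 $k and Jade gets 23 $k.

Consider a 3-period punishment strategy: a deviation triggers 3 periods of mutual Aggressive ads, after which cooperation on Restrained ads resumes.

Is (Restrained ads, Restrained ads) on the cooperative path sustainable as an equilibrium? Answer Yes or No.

IC: β+…+β^3 ≥ (119−61)/(61−23) = 29/19.
At β = 3/8: partial sum = 0.5684 < 1.5263. Cooperation not sustainable.

No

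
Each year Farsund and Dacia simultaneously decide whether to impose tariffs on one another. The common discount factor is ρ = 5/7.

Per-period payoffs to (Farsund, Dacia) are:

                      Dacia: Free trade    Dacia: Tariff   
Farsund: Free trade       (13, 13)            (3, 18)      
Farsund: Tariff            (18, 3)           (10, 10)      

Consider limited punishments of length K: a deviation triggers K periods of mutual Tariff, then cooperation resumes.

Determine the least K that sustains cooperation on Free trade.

4

Need Σ_{k=1}^{K} ρ^k ≥ (18−13)/(13−10) = 1.6667 at ρ = 5/7.
At K = 3 the sum is 1.5889 < 1.6667; at K = 4 it is 1.8492 ≥ 1.6667.
So the minimum punishment length is K = 4.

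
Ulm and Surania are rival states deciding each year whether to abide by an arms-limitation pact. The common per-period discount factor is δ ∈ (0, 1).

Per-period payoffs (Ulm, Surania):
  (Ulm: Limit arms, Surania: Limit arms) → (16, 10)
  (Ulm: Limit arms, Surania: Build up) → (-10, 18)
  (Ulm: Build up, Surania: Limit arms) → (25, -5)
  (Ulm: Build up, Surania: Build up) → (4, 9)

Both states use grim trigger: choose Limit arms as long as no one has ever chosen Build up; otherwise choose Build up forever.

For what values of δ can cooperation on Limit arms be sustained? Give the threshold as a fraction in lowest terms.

8/9

Ulm's threshold: (25−16)/(25−4) = 3/7.
Surania's threshold: (18−10)/(18−9) = 8/9.
3/7 < 8/9, so Surania binds and δ* = 8/9.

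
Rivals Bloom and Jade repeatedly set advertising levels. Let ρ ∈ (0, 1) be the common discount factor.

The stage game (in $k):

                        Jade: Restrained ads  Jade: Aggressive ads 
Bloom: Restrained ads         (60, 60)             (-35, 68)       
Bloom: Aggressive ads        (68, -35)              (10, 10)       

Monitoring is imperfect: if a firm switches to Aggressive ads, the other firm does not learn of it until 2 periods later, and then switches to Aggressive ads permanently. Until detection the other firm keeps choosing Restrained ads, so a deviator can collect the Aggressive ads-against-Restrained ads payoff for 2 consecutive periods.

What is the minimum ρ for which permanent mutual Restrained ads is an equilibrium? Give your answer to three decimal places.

A deviator earns 68 for 2 periods, then 10 forever; cooperating earns 60 forever. Multiplying the IC by (1−ρ):
60 ≥ 68(1−ρ^2) + 10ρ^2, so 58·ρ^2 ≥ 8 and ρ^2 ≥ 4/29.
ρ ≥ (4/29)^(1/2) ≈ 0.371.

0.371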